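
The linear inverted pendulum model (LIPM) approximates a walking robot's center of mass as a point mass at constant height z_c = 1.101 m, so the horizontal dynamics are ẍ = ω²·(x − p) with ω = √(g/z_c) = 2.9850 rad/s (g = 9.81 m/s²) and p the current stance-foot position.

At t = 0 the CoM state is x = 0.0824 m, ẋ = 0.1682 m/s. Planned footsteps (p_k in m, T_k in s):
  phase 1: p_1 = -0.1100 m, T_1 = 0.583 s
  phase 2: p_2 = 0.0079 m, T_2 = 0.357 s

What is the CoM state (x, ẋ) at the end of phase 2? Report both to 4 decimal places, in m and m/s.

phase 1: p=-0.1100, T=0.583, ωT=1.740255, cosh=2.937136, sinh=2.761660; start (x,ẋ)=(0.082400, 0.168200) → end (x,ẋ)=(0.610720, 2.080087)
phase 2: p=0.0079, T=0.357, ωT=1.065645, cosh=1.623608, sinh=1.279103; start (x,ẋ)=(0.610720, 2.080087) → end (x,ẋ)=(1.877982, 5.678886)

x = 1.8780, ẋ = 5.6789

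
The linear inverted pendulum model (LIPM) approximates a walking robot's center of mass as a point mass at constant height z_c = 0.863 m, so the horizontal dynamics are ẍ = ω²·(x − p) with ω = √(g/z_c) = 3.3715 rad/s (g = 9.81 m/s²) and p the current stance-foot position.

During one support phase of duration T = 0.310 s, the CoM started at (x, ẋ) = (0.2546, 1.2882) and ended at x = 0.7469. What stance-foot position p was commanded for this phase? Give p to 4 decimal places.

p = 0.2275

ωT = 3.3715·0.310 = 1.045165; cosh(ωT) = 1.597751, sinh(ωT) = 1.246117
x(T) = p + (x₀−p)·cosh(ωT) + (ẋ₀/ω)·sinh(ωT) ⇒ p·(1 − cosh) = x(T) − x₀·cosh − (ẋ₀/ω)·sinh
numerator   = 0.7469 − (0.2546)·1.597751 − (1.2882/3.3715)·1.246117 = -0.136010
denominator = 1 − 1.597751 = -0.597751
p = -0.136010 / -0.597751 = 0.2275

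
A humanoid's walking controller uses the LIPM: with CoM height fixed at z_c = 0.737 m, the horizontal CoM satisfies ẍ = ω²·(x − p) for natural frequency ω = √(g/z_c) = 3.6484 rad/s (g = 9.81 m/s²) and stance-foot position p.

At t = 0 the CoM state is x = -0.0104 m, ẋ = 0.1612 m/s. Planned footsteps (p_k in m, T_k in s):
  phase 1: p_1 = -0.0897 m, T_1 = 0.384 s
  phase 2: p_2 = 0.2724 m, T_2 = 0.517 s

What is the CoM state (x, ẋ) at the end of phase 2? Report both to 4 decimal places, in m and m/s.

x = 0.7044, ẋ = 1.7716

phase 1: p=-0.0897, T=0.384, ωT=1.400986, cosh=2.152776, sinh=1.906422; start (x,ẋ)=(-0.010400, 0.161200) → end (x,ẋ)=(0.165248, 0.898590)
phase 2: p=0.2724, T=0.517, ωT=1.886223, cosh=3.373028, sinh=3.221385; start (x,ẋ)=(0.165248, 0.898590) → end (x,ẋ)=(0.704391, 1.771624)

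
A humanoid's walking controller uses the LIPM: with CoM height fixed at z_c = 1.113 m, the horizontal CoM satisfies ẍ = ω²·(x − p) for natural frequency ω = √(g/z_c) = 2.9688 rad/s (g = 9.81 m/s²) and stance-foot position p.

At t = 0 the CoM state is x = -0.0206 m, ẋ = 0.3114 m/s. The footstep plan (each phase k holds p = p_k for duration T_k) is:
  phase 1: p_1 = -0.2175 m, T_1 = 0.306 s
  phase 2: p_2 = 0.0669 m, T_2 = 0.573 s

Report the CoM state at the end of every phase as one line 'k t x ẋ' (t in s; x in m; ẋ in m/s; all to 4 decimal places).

phase 1: p=-0.2175, T=0.306, ωT=0.908453, cosh=1.441815, sinh=1.038667; start (x,ẋ)=(-0.020600, 0.311400) → end (x,ẋ)=(0.175340, 1.056141)
phase 2: p=0.0669, T=0.573, ωT=1.701122, cosh=2.831287, sinh=2.648808; start (x,ẋ)=(0.175340, 1.056141) → end (x,ẋ)=(1.316230, 3.842986)

1 0.3060 0.1753 1.0561
2 0.8790 1.3162 3.8430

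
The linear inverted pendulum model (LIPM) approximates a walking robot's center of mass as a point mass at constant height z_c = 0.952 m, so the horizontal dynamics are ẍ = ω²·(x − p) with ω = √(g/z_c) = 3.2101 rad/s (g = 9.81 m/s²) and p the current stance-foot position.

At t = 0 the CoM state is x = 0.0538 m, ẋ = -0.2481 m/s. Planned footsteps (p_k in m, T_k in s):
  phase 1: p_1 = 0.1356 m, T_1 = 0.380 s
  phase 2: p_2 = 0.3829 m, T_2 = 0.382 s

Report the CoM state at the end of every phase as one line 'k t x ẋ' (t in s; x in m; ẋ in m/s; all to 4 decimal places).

1 0.3800 -0.1345 -0.8626
2 0.7620 -0.9932 -4.1833

phase 1: p=0.1356, T=0.380, ωT=1.219838, cosh=1.840959, sinh=1.545681; start (x,ẋ)=(0.053800, -0.248100) → end (x,ẋ)=(-0.134452, -0.862616)
phase 2: p=0.3829, T=0.382, ωT=1.226258, cosh=1.850920, sinh=1.557532; start (x,ẋ)=(-0.134452, -0.862616) → end (x,ẋ)=(-0.993216, -4.183307)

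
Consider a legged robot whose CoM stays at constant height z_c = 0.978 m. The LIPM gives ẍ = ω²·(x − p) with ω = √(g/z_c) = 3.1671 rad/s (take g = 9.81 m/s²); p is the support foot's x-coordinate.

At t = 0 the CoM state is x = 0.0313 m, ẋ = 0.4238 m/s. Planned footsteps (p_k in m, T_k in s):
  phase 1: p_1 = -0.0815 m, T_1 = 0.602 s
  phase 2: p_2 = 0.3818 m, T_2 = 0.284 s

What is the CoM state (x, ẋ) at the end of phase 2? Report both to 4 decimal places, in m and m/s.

x = 1.7575, ẋ = 4.9579

phase 1: p=-0.0815, T=0.602, ωT=1.906594, cosh=3.439357, sinh=3.290771; start (x,ẋ)=(0.031300, 0.423800) → end (x,ẋ)=(0.746808, 2.633224)
phase 2: p=0.3818, T=0.284, ωT=0.899456, cosh=1.432529, sinh=1.025738; start (x,ẋ)=(0.746808, 2.633224) → end (x,ẋ)=(1.757515, 4.957940)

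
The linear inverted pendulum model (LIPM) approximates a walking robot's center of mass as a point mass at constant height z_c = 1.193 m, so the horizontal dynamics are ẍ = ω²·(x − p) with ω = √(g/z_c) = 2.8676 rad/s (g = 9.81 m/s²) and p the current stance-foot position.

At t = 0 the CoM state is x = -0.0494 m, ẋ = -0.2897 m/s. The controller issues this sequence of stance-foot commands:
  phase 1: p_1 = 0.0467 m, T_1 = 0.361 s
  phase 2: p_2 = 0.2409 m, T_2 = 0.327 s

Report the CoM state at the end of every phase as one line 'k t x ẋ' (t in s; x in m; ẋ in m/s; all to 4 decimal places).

phase 1: p=0.0467, T=0.361, ωT=1.035204, cosh=1.585417, sinh=1.230263; start (x,ẋ)=(-0.049400, -0.289700) → end (x,ẋ)=(-0.229946, -0.798327)
phase 2: p=0.2409, T=0.327, ωT=0.937705, cosh=1.472819, sinh=1.081294; start (x,ẋ)=(-0.229946, -0.798327) → end (x,ẋ)=(-0.753599, -2.635752)

1 0.3610 -0.2299 -0.7983
2 0.6880 -0.7536 -2.6358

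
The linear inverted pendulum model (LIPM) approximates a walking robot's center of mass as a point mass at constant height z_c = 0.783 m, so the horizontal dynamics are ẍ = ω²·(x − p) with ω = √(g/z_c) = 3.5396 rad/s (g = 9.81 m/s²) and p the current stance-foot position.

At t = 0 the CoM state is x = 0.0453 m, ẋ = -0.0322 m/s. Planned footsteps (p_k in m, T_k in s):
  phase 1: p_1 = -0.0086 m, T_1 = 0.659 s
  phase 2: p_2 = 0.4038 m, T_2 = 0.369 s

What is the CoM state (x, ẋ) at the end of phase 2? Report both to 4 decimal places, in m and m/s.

phase 1: p=-0.0086, T=0.659, ωT=2.332596, cosh=5.200853, sinh=5.103809; start (x,ẋ)=(0.045300, -0.032200) → end (x,ẋ)=(0.225296, 0.806260)
phase 2: p=0.4038, T=0.369, ωT=1.306112, cosh=1.981332, sinh=1.710461; start (x,ẋ)=(0.225296, 0.806260) → end (x,ẋ)=(0.439738, 0.516745)

x = 0.4397, ẋ = 0.5167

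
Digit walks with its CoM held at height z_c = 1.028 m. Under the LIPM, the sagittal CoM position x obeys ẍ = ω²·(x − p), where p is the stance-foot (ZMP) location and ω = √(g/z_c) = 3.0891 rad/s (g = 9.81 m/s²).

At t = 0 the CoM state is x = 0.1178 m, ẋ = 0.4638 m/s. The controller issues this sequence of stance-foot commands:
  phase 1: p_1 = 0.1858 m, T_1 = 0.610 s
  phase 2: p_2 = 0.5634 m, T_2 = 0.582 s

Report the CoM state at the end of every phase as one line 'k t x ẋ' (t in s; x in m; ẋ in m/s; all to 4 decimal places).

1 0.6100 0.4396 0.8863
2 1.1920 1.0215 1.6254

phase 1: p=0.1858, T=0.610, ωT=1.884351, cosh=3.367004, sinh=3.215077; start (x,ẋ)=(0.117800, 0.463800) → end (x,ẋ)=(0.439558, 0.886261)
phase 2: p=0.5634, T=0.582, ωT=1.797856, cosh=3.101173, sinh=2.935519; start (x,ẋ)=(0.439558, 0.886261) → end (x,ẋ)=(1.021544, 1.625437)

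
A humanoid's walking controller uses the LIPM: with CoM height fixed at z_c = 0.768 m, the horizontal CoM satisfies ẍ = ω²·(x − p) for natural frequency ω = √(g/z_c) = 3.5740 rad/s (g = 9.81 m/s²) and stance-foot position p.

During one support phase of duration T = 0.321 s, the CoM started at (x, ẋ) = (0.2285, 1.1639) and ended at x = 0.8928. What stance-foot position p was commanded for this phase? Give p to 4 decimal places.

p = -0.0485

ωT = 3.5740·0.321 = 1.147254; cosh(ωT) = 1.733520, sinh(ωT) = 1.416012
x(T) = p + (x₀−p)·cosh(ωT) + (ẋ₀/ω)·sinh(ωT) ⇒ p·(1 − cosh) = x(T) − x₀·cosh − (ẋ₀/ω)·sinh
numerator   = 0.8928 − (0.2285)·1.733520 − (1.1639/3.5740)·1.416012 = 0.035556
denominator = 1 − 1.733520 = -0.733520
p = 0.035556 / -0.733520 = -0.0485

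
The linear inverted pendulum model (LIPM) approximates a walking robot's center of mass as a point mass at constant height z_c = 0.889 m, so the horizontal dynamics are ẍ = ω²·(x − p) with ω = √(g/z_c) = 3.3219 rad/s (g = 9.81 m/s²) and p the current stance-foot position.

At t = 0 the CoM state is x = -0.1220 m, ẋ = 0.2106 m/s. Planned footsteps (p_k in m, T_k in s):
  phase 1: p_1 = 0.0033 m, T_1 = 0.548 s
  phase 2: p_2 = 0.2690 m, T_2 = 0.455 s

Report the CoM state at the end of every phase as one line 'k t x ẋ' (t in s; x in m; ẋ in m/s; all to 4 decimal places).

phase 1: p=0.0033, T=0.548, ωT=1.820401, cosh=3.168148, sinh=3.006187; start (x,ẋ)=(-0.122000, 0.210600) → end (x,ẋ)=(-0.203084, -0.584066)
phase 2: p=0.2690, T=0.455, ωT=1.511464, cosh=2.376976, sinh=2.156389; start (x,ẋ)=(-0.203084, -0.584066) → end (x,ẋ)=(-1.232275, -4.769996)

1 0.5480 -0.2031 -0.5841
2 1.0030 -1.2323 -4.7700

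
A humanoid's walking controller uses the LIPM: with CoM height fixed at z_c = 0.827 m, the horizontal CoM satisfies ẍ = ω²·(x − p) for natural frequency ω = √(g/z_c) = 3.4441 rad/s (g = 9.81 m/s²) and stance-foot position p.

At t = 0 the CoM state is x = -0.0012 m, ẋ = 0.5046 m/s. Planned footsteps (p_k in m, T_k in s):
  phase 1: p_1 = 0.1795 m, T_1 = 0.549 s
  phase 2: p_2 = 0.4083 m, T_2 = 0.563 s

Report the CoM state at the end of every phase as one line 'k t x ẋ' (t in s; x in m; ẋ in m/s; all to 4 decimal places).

1 0.5490 0.0416 -0.3050
2 1.1120 -1.1943 -5.3817

phase 1: p=0.1795, T=0.549, ωT=1.890811, cosh=3.387844, sinh=3.236895; start (x,ẋ)=(-0.001200, 0.504600) → end (x,ẋ)=(0.041559, -0.304972)
phase 2: p=0.4083, T=0.563, ωT=1.939028, cosh=3.547918, sinh=3.404074; start (x,ẋ)=(0.041559, -0.304972) → end (x,ẋ)=(-1.194296, -5.381680)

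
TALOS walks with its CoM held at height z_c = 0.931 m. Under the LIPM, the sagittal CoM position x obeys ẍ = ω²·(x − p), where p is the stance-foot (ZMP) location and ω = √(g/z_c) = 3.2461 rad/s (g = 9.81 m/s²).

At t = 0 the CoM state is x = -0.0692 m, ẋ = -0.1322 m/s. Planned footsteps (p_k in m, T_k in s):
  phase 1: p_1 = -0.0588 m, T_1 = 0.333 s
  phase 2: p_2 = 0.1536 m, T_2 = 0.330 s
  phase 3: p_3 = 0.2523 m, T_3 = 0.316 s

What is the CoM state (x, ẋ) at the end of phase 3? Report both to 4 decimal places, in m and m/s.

x = -1.3935, ẋ = -5.1471

phase 1: p=-0.0588, T=0.333, ωT=1.080951, cosh=1.643377, sinh=1.304105; start (x,ẋ)=(-0.069200, -0.132200) → end (x,ẋ)=(-0.129002, -0.261280)
phase 2: p=0.1536, T=0.330, ωT=1.071213, cosh=1.630755, sinh=1.288163; start (x,ẋ)=(-0.129002, -0.261280) → end (x,ẋ)=(-0.410939, -1.607785)
phase 3: p=0.2523, T=0.316, ωT=1.025768, cosh=1.573878, sinh=1.215357; start (x,ẋ)=(-0.410939, -1.607785) → end (x,ẋ)=(-1.393521, -5.147051)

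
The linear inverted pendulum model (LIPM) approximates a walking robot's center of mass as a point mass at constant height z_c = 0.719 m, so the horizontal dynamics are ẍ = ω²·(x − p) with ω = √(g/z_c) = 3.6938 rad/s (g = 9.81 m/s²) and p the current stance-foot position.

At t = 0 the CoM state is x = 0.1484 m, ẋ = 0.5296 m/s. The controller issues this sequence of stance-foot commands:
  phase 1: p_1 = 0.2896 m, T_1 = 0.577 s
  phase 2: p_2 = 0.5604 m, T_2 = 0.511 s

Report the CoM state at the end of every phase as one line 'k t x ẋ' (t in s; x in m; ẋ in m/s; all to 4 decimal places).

1 0.5770 0.2819 0.0962
2 1.0880 -0.2962 -2.9937

phase 1: p=0.2896, T=0.577, ωT=2.131323, cosh=4.272342, sinh=4.153662; start (x,ẋ)=(0.148400, 0.529600) → end (x,ẋ)=(0.281878, 0.096230)
phase 2: p=0.5604, T=0.511, ωT=1.887532, cosh=3.377248, sinh=3.225803; start (x,ẋ)=(0.281878, 0.096230) → end (x,ẋ)=(-0.296200, -2.993728)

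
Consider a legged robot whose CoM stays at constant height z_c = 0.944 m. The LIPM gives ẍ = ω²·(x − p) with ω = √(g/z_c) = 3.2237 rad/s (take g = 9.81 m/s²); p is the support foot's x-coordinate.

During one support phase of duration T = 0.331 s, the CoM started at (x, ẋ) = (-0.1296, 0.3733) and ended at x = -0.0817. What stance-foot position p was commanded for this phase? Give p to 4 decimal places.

ωT = 3.2237·0.331 = 1.067045; cosh(ωT) = 1.625400, sinh(ωT) = 1.281376
x(T) = p + (x₀−p)·cosh(ωT) + (ẋ₀/ω)·sinh(ωT) ⇒ p·(1 − cosh) = x(T) − x₀·cosh − (ẋ₀/ω)·sinh
numerator   = -0.0817 − (-0.1296)·1.625400 − (0.3733/3.2237)·1.281376 = -0.019430
denominator = 1 − 1.625400 = -0.625400
p = -0.019430 / -0.625400 = 0.0311

p = 0.0311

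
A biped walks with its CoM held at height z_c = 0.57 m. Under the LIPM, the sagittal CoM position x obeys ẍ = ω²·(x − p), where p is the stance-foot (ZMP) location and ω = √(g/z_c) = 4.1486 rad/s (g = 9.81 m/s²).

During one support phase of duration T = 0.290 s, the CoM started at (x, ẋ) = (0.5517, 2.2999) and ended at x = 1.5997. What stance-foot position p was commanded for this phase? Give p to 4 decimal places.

ωT = 4.1486·0.290 = 1.203094; cosh(ωT) = 1.815335, sinh(ωT) = 1.515071
x(T) = p + (x₀−p)·cosh(ωT) + (ẋ₀/ω)·sinh(ωT) ⇒ p·(1 − cosh) = x(T) − x₀·cosh − (ẋ₀/ω)·sinh
numerator   = 1.5997 − (0.5517)·1.815335 − (2.2999/4.1486)·1.515071 = -0.241745
denominator = 1 − 1.815335 = -0.815335
p = -0.241745 / -0.815335 = 0.2965

p = 0.2965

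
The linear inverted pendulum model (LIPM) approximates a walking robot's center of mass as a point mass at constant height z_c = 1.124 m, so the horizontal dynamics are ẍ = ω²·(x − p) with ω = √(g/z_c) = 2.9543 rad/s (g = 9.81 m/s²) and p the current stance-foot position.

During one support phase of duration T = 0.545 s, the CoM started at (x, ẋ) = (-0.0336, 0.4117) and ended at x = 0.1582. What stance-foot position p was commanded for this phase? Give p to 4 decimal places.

p = 0.0556

ωT = 2.9543·0.545 = 1.610094; cosh(ωT) = 2.601574, sinh(ωT) = 2.401705
x(T) = p + (x₀−p)·cosh(ωT) + (ẋ₀/ω)·sinh(ωT) ⇒ p·(1 − cosh) = x(T) − x₀·cosh − (ẋ₀/ω)·sinh
numerator   = 0.1582 − (-0.0336)·2.601574 − (0.4117/2.9543)·2.401705 = -0.089080
denominator = 1 − 2.601574 = -1.601574
p = -0.089080 / -1.601574 = 0.0556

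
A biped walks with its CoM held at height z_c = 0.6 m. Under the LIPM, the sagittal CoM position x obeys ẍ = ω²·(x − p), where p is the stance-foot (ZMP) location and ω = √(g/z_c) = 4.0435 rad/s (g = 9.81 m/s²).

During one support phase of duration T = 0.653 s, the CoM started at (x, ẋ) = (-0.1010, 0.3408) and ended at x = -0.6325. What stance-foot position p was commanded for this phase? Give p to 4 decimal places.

p = 0.0842

ωT = 4.0435·0.653 = 2.640405; cosh(ωT) = 7.045110, sinh(ωT) = 6.973777
x(T) = p + (x₀−p)·cosh(ωT) + (ẋ₀/ω)·sinh(ωT) ⇒ p·(1 − cosh) = x(T) − x₀·cosh − (ẋ₀/ω)·sinh
numerator   = -0.6325 − (-0.1010)·7.045110 − (0.3408/4.0435)·6.973777 = -0.508718
denominator = 1 − 7.045110 = -6.045110
p = -0.508718 / -6.045110 = 0.0842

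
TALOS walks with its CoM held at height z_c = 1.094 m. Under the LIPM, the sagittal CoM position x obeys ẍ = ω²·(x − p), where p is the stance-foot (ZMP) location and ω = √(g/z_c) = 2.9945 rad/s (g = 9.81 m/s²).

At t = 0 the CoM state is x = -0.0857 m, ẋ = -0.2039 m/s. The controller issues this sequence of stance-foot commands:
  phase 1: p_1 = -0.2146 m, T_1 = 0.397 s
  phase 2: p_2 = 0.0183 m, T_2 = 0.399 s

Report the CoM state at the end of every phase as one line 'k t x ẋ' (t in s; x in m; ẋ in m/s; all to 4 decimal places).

phase 1: p=-0.2146, T=0.397, ωT=1.188816, cosh=1.793887, sinh=1.489306; start (x,ẋ)=(-0.085700, -0.203900) → end (x,ẋ)=(-0.084777, 0.209085)
phase 2: p=0.0183, T=0.399, ωT=1.194805, cosh=1.802839, sinh=1.500076; start (x,ẋ)=(-0.084777, 0.209085) → end (x,ẋ)=(-0.062791, -0.086073)

1 0.3970 -0.0848 0.2091
2 0.7960 -0.0628 -0.0861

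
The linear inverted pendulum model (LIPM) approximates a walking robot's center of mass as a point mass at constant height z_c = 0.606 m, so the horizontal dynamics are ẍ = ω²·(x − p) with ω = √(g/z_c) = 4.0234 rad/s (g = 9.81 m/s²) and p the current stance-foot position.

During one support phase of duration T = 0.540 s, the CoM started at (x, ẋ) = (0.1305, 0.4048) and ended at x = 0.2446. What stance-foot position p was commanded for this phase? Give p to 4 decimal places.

p = 0.2239

ωT = 4.0234·0.540 = 2.172636; cosh(ωT) = 4.447639, sinh(ωT) = 4.333762
x(T) = p + (x₀−p)·cosh(ωT) + (ẋ₀/ω)·sinh(ωT) ⇒ p·(1 − cosh) = x(T) − x₀·cosh − (ẋ₀/ω)·sinh
numerator   = 0.2446 − (0.1305)·4.447639 − (0.4048/4.0234)·4.333762 = -0.771843
denominator = 1 − 4.447639 = -3.447639
p = -0.771843 / -3.447639 = 0.2239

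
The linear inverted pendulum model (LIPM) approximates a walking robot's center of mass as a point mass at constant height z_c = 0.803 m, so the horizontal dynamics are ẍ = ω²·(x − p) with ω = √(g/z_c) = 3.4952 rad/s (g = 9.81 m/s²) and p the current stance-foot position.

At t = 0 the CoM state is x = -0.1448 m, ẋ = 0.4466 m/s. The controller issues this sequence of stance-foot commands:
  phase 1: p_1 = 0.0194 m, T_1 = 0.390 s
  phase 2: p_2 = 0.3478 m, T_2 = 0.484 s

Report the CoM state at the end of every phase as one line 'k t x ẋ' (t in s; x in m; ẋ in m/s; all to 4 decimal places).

1 0.3900 -0.0891 -0.1182
2 0.8740 -0.9671 -4.3363

phase 1: p=0.0194, T=0.390, ωT=1.363128, cosh=2.082129, sinh=1.826270; start (x,ẋ)=(-0.144800, 0.446600) → end (x,ẋ)=(-0.089134, -0.118239)
phase 2: p=0.3478, T=0.484, ωT=1.691677, cosh=2.806393, sinh=2.622183; start (x,ẋ)=(-0.089134, -0.118239) → end (x,ẋ)=(-0.967113, -4.336344)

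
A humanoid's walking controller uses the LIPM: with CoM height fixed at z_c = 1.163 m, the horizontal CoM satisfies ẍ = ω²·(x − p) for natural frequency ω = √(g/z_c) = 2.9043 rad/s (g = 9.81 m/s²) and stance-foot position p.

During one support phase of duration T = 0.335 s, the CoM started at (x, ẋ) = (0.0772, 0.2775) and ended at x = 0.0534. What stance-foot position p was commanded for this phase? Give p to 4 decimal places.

ωT = 2.9043·0.335 = 0.972941; cosh(ωT) = 1.511841, sinh(ωT) = 1.133871
x(T) = p + (x₀−p)·cosh(ωT) + (ẋ₀/ω)·sinh(ωT) ⇒ p·(1 − cosh) = x(T) − x₀·cosh − (ẋ₀/ω)·sinh
numerator   = 0.0534 − (0.0772)·1.511841 − (0.2775/2.9043)·1.133871 = -0.171653
denominator = 1 − 1.511841 = -0.511841
p = -0.171653 / -0.511841 = 0.3354

p = 0.3354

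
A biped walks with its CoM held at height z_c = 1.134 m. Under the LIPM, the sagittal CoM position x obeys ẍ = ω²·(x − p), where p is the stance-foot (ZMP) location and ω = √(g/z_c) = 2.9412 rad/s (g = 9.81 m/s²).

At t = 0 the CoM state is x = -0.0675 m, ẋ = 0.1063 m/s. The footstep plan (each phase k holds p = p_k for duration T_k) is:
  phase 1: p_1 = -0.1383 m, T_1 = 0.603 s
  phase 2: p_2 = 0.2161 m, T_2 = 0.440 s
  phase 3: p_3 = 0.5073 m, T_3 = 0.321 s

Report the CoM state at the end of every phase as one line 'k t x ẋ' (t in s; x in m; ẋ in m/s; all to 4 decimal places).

phase 1: p=-0.1383, T=0.603, ωT=1.773544, cosh=3.030712, sinh=2.860982; start (x,ẋ)=(-0.067500, 0.106300) → end (x,ẋ)=(0.179675, 0.917927)
phase 2: p=0.2161, T=0.440, ωT=1.294128, cosh=1.960975, sinh=1.686838; start (x,ẋ)=(0.179675, 0.917927) → end (x,ẋ)=(0.671122, 1.619317)
phase 3: p=0.5073, T=0.321, ωT=0.944125, cosh=1.479792, sinh=1.090772; start (x,ẋ)=(0.671122, 1.619317) → end (x,ẋ)=(1.350261, 2.921821)

1 0.6030 0.1797 0.9179
2 1.0430 0.6711 1.6193
3 1.3640 1.3503 2.9218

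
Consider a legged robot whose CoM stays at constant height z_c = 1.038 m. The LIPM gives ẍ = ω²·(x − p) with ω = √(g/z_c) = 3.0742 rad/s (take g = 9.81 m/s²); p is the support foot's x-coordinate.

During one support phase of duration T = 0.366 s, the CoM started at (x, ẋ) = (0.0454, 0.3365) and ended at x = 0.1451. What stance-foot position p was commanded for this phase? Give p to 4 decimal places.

p = 0.1182

ωT = 3.0742·0.366 = 1.125157; cosh(ωT) = 1.702651, sinh(ωT) = 1.378050
x(T) = p + (x₀−p)·cosh(ωT) + (ẋ₀/ω)·sinh(ωT) ⇒ p·(1 − cosh) = x(T) − x₀·cosh − (ẋ₀/ω)·sinh
numerator   = 0.1451 − (0.0454)·1.702651 − (0.3365/3.0742)·1.378050 = -0.083041
denominator = 1 − 1.702651 = -0.702651
p = -0.083041 / -0.702651 = 0.1182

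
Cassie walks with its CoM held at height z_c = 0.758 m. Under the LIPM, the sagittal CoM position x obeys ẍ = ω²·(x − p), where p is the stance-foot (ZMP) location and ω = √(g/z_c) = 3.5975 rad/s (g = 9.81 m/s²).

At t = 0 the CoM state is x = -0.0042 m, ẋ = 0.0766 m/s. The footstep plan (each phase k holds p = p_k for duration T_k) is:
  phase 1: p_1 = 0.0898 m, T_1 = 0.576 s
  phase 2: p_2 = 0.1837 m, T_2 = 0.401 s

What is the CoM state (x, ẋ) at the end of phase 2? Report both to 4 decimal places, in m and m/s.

x = -1.2496, ẋ = -5.0640

phase 1: p=0.0898, T=0.576, ωT=2.072160, cosh=4.033936, sinh=3.908023; start (x,ẋ)=(-0.004200, 0.076600) → end (x,ẋ)=(-0.206178, -1.012557)
phase 2: p=0.1837, T=0.401, ωT=1.442598, cosh=2.233993, sinh=1.997680; start (x,ẋ)=(-0.206178, -1.012557) → end (x,ẋ)=(-1.249555, -5.063965)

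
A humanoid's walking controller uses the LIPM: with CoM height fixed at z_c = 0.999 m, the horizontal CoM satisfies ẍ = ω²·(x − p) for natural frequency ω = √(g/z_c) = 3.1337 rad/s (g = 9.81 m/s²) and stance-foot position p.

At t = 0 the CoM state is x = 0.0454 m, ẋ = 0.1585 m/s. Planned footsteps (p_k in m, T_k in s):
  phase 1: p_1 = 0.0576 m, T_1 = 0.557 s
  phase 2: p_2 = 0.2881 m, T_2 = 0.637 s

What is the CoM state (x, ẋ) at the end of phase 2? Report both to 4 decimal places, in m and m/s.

x = 0.2325, ẋ = -0.0713

phase 1: p=0.0576, T=0.557, ωT=1.745471, cosh=2.951581, sinh=2.777018; start (x,ẋ)=(0.045400, 0.158500) → end (x,ẋ)=(0.162050, 0.361657)
phase 2: p=0.2881, T=0.637, ωT=1.996167, cosh=3.748321, sinh=3.612466; start (x,ẋ)=(0.162050, 0.361657) → end (x,ẋ)=(0.232535, -0.071328)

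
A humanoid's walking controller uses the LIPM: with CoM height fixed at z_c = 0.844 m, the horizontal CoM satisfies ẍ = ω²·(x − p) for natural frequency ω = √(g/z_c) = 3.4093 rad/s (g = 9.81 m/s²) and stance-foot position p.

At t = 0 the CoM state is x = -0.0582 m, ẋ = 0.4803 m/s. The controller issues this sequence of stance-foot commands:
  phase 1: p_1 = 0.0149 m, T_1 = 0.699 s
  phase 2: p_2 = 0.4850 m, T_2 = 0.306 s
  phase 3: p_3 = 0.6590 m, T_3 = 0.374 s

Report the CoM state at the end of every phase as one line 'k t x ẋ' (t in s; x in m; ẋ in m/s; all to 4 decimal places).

1 0.6990 0.3723 1.2859
2 1.0050 0.7741 1.5741
3 1.3790 1.6428 3.6842

phase 1: p=0.0149, T=0.699, ωT=2.383101, cosh=5.465361, sinh=5.373097; start (x,ẋ)=(-0.058200, 0.480300) → end (x,ẋ)=(0.372341, 1.285931)
phase 2: p=0.4850, T=0.306, ωT=1.043246, cosh=1.595362, sinh=1.243053; start (x,ẋ)=(0.372341, 1.285931) → end (x,ẋ)=(0.774126, 1.574081)
phase 3: p=0.6590, T=0.374, ωT=1.275078, cosh=1.929195, sinh=1.649786; start (x,ẋ)=(0.774126, 1.574081) → end (x,ẋ)=(1.642810, 3.684249)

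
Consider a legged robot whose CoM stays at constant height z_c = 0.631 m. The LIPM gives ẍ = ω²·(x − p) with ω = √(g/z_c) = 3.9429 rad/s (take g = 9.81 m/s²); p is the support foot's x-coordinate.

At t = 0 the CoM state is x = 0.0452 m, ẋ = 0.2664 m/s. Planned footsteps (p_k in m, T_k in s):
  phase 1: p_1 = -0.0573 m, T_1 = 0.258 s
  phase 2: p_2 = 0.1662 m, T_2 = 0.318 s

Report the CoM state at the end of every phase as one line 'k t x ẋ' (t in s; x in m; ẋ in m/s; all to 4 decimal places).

phase 1: p=-0.0573, T=0.258, ωT=1.017268, cosh=1.563605, sinh=1.202024; start (x,ẋ)=(0.045200, 0.266400) → end (x,ẋ)=(0.184184, 0.902339)
phase 2: p=0.1662, T=0.318, ωT=1.253842, cosh=1.894593, sinh=1.609187; start (x,ẋ)=(0.184184, 0.902339) → end (x,ẋ)=(0.568537, 1.823669)

1 0.2580 0.1842 0.9023
2 0.5760 0.5685 1.8237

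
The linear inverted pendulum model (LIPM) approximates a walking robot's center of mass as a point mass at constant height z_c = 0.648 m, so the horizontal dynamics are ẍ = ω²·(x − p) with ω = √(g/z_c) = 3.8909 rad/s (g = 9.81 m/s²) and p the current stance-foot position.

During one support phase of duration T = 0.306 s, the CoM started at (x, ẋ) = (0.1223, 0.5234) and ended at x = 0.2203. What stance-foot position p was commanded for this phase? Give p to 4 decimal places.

p = 0.2513

ωT = 3.8909·0.306 = 1.190615; cosh(ωT) = 1.796569, sinh(ωT) = 1.492535
x(T) = p + (x₀−p)·cosh(ωT) + (ẋ₀/ω)·sinh(ωT) ⇒ p·(1 − cosh) = x(T) − x₀·cosh − (ẋ₀/ω)·sinh
numerator   = 0.2203 − (0.1223)·1.796569 − (0.5234/3.8909)·1.492535 = -0.200195
denominator = 1 − 1.796569 = -0.796569
p = -0.200195 / -0.796569 = 0.2513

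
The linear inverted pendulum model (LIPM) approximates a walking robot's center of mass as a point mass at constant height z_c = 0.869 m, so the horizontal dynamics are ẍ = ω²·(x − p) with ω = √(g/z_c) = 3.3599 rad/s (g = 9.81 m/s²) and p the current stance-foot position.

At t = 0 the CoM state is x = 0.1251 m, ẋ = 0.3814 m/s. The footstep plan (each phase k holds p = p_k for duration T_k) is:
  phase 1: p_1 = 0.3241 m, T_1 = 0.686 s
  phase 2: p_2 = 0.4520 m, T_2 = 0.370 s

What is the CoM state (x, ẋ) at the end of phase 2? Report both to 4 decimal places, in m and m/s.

x = -1.2777, ẋ = -5.6576

phase 1: p=0.3241, T=0.686, ωT=2.304891, cosh=5.061430, sinh=4.961660; start (x,ẋ)=(0.125100, 0.381400) → end (x,ẋ)=(-0.119900, -1.387036)
phase 2: p=0.4520, T=0.370, ωT=1.243163, cosh=1.877516, sinh=1.589045; start (x,ẋ)=(-0.119900, -1.387036) → end (x,ẋ)=(-1.277742, -5.657577)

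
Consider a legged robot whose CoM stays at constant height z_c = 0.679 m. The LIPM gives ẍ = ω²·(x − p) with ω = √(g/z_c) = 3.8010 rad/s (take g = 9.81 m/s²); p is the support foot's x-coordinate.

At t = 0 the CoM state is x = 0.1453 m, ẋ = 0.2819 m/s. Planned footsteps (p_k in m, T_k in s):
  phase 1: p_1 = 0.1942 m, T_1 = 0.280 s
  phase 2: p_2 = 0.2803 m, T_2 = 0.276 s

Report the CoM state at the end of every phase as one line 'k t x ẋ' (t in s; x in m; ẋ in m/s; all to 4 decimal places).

1 0.2800 0.2096 0.2199
2 0.5560 0.2394 0.0158

phase 1: p=0.1942, T=0.280, ωT=1.064280, cosh=1.621864, sinh=1.276887; start (x,ẋ)=(0.145300, 0.281900) → end (x,ẋ)=(0.209591, 0.219870)
phase 2: p=0.2803, T=0.276, ωT=1.049076, cosh=1.602637, sinh=1.252375; start (x,ẋ)=(0.209591, 0.219870) → end (x,ẋ)=(0.239423, 0.015776)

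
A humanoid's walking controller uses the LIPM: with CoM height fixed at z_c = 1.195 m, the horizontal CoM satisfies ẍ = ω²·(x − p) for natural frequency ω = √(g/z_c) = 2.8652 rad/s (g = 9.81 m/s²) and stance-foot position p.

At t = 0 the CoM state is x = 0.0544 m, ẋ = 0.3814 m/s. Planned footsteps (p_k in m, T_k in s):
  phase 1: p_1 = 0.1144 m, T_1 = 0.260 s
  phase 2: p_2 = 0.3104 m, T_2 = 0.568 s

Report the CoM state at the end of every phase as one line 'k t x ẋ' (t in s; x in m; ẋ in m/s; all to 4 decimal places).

phase 1: p=0.1144, T=0.260, ωT=0.744952, cosh=1.290549, sinh=0.815792; start (x,ẋ)=(0.054400, 0.381400) → end (x,ẋ)=(0.145561, 0.351971)
phase 2: p=0.3104, T=0.568, ωT=1.627434, cosh=2.643613, sinh=2.447180; start (x,ẋ)=(0.145561, 0.351971) → end (x,ẋ)=(0.175249, -0.225321)

1 0.2600 0.1456 0.3520
2 0.8280 0.1752 -0.2253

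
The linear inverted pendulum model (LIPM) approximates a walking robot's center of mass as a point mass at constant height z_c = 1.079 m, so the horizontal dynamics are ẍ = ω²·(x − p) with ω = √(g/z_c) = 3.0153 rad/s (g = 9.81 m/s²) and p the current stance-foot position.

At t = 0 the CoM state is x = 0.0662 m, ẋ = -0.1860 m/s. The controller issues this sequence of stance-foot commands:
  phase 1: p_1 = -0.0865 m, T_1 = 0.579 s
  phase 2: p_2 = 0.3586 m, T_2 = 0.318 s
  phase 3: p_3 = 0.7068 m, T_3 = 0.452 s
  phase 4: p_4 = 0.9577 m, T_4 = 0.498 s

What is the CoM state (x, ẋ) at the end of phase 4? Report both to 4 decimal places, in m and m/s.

phase 1: p=-0.0865, T=0.579, ωT=1.745859, cosh=2.952658, sinh=2.778163; start (x,ẋ)=(0.066200, -0.186000) → end (x,ẋ)=(0.192999, 0.729973)
phase 2: p=0.3586, T=0.318, ωT=0.958865, cosh=1.496031, sinh=1.112704; start (x,ẋ)=(0.192999, 0.729973) → end (x,ẋ)=(0.380229, 0.536447)
phase 3: p=0.7068, T=0.452, ωT=1.362916, cosh=2.081742, sinh=1.825828; start (x,ẋ)=(0.380229, 0.536447) → end (x,ẋ)=(0.351794, -0.681164)
phase 4: p=0.9577, T=0.498, ωT=1.501619, cosh=2.355861, sinh=2.133092; start (x,ẋ)=(0.351794, -0.681164) → end (x,ẋ)=(-0.951600, -5.501859)

x = -0.9516, ẋ = -5.5019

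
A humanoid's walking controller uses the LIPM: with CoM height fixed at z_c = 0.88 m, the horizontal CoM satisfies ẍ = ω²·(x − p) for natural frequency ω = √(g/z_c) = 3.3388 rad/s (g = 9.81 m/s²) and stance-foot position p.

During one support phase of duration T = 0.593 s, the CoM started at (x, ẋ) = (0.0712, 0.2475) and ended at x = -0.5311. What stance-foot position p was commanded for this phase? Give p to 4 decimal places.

p = 0.3930

ωT = 3.3388·0.593 = 1.979908; cosh(ωT) = 3.690081, sinh(ωT) = 3.551999
x(T) = p + (x₀−p)·cosh(ωT) + (ẋ₀/ω)·sinh(ωT) ⇒ p·(1 − cosh) = x(T) − x₀·cosh − (ẋ₀/ω)·sinh
numerator   = -0.5311 − (0.0712)·3.690081 − (0.2475/3.3388)·3.551999 = -1.057138
denominator = 1 − 3.690081 = -2.690081
p = -1.057138 / -2.690081 = 0.3930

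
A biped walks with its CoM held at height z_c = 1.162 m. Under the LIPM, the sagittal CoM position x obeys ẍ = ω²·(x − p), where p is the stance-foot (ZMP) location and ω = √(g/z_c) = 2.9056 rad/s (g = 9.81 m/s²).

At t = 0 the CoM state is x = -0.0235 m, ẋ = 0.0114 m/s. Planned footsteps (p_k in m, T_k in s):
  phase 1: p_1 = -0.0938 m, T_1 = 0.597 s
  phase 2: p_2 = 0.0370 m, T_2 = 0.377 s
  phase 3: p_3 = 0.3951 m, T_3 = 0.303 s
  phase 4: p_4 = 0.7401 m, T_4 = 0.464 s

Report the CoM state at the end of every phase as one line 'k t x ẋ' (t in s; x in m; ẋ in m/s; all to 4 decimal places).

phase 1: p=-0.0938, T=0.597, ωT=1.734643, cosh=2.921684, sinh=2.745221; start (x,ẋ)=(-0.023500, 0.011400) → end (x,ẋ)=(0.122365, 0.594056)
phase 2: p=0.0370, T=0.377, ωT=1.095411, cosh=1.662407, sinh=1.328005; start (x,ẋ)=(0.122365, 0.594056) → end (x,ẋ)=(0.450425, 1.316958)
phase 3: p=0.3951, T=0.303, ωT=0.880397, cosh=1.413237, sinh=0.998619; start (x,ẋ)=(0.450425, 1.316958) → end (x,ẋ)=(0.925910, 2.021705)
phase 4: p=0.7401, T=0.464, ωT=1.348198, cosh=2.055095, sinh=1.795387; start (x,ẋ)=(0.925910, 2.021705) → end (x,ẋ)=(2.371180, 5.124104)

1 0.5970 0.1224 0.5941
2 0.9740 0.4504 1.3170
3 1.2770 0.9259 2.0217
4 1.7410 2.3712 5.1241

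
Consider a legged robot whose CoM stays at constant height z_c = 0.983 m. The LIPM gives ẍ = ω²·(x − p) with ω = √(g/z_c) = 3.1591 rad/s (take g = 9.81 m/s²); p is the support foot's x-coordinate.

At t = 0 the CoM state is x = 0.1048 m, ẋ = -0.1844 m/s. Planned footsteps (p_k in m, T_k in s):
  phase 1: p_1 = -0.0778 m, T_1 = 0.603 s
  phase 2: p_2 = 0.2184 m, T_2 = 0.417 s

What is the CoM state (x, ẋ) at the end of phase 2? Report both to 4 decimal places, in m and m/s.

x = 1.1888, ẋ = 3.2858

phase 1: p=-0.0778, T=0.603, ωT=1.904937, cosh=3.433909, sinh=3.285077; start (x,ẋ)=(0.104800, -0.184400) → end (x,ẋ)=(0.357478, 1.261789)
phase 2: p=0.2184, T=0.417, ωT=1.317345, cosh=2.000670, sinh=1.732825; start (x,ẋ)=(0.357478, 1.261789) → end (x,ẋ)=(1.188765, 3.285762)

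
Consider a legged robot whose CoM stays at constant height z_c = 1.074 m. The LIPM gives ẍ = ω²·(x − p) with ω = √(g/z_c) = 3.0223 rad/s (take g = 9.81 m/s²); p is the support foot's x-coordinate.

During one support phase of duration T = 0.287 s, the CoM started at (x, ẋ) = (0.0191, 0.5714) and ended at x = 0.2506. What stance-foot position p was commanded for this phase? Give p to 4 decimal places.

ωT = 3.0223·0.287 = 0.867400; cosh(ωT) = 1.400378, sinh(ωT) = 0.980335
x(T) = p + (x₀−p)·cosh(ωT) + (ẋ₀/ω)·sinh(ωT) ⇒ p·(1 − cosh) = x(T) − x₀·cosh − (ẋ₀/ω)·sinh
numerator   = 0.2506 − (0.0191)·1.400378 − (0.5714/3.0223)·0.980335 = 0.038509
denominator = 1 − 1.400378 = -0.400378
p = 0.038509 / -0.400378 = -0.0962

p = -0.0962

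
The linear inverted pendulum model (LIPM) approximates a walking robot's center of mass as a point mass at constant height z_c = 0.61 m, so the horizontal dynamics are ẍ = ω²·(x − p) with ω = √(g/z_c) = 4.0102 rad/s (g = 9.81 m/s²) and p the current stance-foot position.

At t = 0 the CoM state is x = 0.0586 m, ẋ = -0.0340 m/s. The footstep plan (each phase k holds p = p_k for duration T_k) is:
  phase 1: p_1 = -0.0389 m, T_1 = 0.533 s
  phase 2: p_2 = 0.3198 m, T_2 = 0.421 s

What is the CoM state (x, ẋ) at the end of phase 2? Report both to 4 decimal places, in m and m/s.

x = 1.3590, ẋ = 4.4241

phase 1: p=-0.0389, T=0.533, ωT=2.137437, cosh=4.297817, sinh=4.179861; start (x,ẋ)=(0.058600, -0.034000) → end (x,ẋ)=(0.344699, 1.488177)
phase 2: p=0.3198, T=0.421, ωT=1.688294, cosh=2.797539, sinh=2.612705; start (x,ẋ)=(0.344699, 1.488177) → end (x,ẋ)=(1.359024, 4.424109)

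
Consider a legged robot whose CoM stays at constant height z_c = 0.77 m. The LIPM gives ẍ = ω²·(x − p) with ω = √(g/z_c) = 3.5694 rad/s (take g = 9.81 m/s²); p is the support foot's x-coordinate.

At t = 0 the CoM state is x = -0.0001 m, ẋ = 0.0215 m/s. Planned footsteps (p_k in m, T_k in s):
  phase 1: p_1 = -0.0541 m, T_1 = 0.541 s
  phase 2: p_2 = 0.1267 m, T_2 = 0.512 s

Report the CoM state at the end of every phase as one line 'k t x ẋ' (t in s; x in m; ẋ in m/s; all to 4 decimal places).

1 0.5410 0.1564 0.7264
2 1.0530 0.8377 2.6376

phase 1: p=-0.0541, T=0.541, ωT=1.931045, cosh=3.520856, sinh=3.375860; start (x,ẋ)=(-0.000100, 0.021500) → end (x,ẋ)=(0.156360, 0.726387)
phase 2: p=0.1267, T=0.512, ωT=1.827533, cosh=3.189668, sinh=3.028858; start (x,ẋ)=(0.156360, 0.726387) → end (x,ẋ)=(0.837692, 2.637599)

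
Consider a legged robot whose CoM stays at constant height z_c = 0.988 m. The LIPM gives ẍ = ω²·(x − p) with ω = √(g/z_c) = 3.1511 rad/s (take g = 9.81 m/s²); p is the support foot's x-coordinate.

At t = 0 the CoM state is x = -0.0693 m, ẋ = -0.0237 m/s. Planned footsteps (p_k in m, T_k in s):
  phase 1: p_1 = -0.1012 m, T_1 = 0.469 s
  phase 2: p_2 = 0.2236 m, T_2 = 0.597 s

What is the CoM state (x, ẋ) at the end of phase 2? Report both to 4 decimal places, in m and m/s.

phase 1: p=-0.1012, T=0.469, ωT=1.477866, cosh=2.305852, sinh=2.077728; start (x,ẋ)=(-0.069300, -0.023700) → end (x,ẋ)=(-0.043270, 0.154205)
phase 2: p=0.2236, T=0.597, ωT=1.881207, cosh=3.356912, sinh=3.204506; start (x,ẋ)=(-0.043270, 0.154205) → end (x,ẋ)=(-0.515442, -2.177129)

x = -0.5154, ẋ = -2.1771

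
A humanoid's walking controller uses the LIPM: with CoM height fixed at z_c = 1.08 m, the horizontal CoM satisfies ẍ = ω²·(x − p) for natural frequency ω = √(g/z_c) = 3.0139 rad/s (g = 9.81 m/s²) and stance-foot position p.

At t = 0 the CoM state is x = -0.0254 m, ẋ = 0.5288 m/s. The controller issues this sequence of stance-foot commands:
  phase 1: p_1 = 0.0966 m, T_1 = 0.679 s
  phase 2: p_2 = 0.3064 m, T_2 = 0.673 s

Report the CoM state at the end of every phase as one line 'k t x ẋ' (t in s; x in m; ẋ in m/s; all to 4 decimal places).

phase 1: p=0.0966, T=0.679, ωT=2.046438, cosh=3.934738, sinh=3.805544; start (x,ẋ)=(-0.025400, 0.528800) → end (x,ẋ)=(0.284259, 0.681407)
phase 2: p=0.3064, T=0.673, ωT=2.028355, cosh=3.866560, sinh=3.735009; start (x,ẋ)=(0.284259, 0.681407) → end (x,ẋ)=(1.065231, 2.385459)

1 0.6790 0.2843 0.6814
2 1.3520 1.0652 2.3855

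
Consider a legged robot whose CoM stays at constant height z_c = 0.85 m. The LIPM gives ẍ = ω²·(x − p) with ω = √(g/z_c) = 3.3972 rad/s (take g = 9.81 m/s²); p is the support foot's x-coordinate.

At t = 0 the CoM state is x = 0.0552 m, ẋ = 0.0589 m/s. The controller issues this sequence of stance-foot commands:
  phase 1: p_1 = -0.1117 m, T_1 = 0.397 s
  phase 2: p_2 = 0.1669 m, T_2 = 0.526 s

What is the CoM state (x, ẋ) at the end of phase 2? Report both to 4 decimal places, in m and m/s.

x = 1.4340, ẋ = 4.4412

phase 1: p=-0.1117, T=0.397, ωT=1.348688, cosh=2.055975, sinh=1.796394; start (x,ẋ)=(0.055200, 0.058900) → end (x,ẋ)=(0.262588, 1.139639)
phase 2: p=0.1669, T=0.526, ωT=1.786927, cosh=3.069275, sinh=2.901801; start (x,ẋ)=(0.262588, 1.139639) → end (x,ẋ)=(1.434043, 4.441157)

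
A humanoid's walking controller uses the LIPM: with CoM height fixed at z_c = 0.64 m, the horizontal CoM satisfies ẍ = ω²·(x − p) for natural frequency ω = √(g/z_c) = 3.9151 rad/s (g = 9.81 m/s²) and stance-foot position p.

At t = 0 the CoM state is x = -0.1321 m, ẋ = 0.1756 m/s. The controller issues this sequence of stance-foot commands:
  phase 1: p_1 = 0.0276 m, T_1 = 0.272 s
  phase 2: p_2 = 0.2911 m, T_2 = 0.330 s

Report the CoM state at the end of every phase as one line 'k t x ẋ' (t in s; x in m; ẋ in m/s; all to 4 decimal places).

1 0.2720 -0.1742 -0.5141
2 0.6020 -0.8406 -4.0716

phase 1: p=0.0276, T=0.272, ωT=1.064907, cosh=1.622665, sinh=1.277905; start (x,ẋ)=(-0.132100, 0.175600) → end (x,ẋ)=(-0.174223, -0.514059)
phase 2: p=0.2911, T=0.330, ωT=1.291983, cosh=1.957361, sinh=1.682636; start (x,ẋ)=(-0.174223, -0.514059) → end (x,ẋ)=(-0.840638, -4.071603)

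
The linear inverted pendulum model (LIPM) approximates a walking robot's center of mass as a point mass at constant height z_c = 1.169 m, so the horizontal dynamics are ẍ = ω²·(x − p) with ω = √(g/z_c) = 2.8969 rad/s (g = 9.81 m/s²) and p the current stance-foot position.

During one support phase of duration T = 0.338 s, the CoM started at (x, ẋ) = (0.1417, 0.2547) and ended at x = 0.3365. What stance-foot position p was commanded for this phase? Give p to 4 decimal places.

p = -0.0400

ωT = 2.8969·0.338 = 0.979152; cosh(ωT) = 1.518914, sinh(ωT) = 1.143284
x(T) = p + (x₀−p)·cosh(ωT) + (ẋ₀/ω)·sinh(ωT) ⇒ p·(1 − cosh) = x(T) − x₀·cosh − (ẋ₀/ω)·sinh
numerator   = 0.3365 − (0.1417)·1.518914 − (0.2547/2.8969)·1.143284 = 0.020751
denominator = 1 − 1.518914 = -0.518914
p = 0.020751 / -0.518914 = -0.0400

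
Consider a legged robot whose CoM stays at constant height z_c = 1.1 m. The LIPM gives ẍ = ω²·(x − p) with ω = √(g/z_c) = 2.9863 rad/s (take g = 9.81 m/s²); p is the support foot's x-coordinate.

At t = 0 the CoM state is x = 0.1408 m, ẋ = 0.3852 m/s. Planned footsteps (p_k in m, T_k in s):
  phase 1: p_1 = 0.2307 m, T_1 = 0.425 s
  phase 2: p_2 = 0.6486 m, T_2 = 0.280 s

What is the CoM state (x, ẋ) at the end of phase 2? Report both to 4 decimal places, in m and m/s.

phase 1: p=0.2307, T=0.425, ωT=1.269177, cosh=1.919494, sinh=1.638431; start (x,ẋ)=(0.140800, 0.385200) → end (x,ẋ)=(0.269477, 0.299522)
phase 2: p=0.6486, T=0.280, ωT=0.836164, cosh=1.370434, sinh=0.937064; start (x,ẋ)=(0.269477, 0.299522) → end (x,ẋ)=(0.223024, -0.650445)

x = 0.2230, ẋ = -0.6504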